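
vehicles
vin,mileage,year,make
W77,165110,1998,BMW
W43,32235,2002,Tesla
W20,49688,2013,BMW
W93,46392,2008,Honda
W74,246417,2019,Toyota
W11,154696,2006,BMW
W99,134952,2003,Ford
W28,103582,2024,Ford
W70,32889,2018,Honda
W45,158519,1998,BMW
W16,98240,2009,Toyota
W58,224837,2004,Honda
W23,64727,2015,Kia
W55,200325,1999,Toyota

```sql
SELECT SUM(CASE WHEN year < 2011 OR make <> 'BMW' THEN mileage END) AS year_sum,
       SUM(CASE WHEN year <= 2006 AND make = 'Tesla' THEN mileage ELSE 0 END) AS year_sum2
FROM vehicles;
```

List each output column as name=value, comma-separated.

year_sum=1662921, year_sum2=32235

[year_sum: year < 2011 OR make <> 'BMW']
vin=W77: ✓ → 165110
vin=W43: ✓ → 32235
vin=W20: ✗
vin=W93: ✓ → 46392
vin=W74: ✓ → 246417
vin=W11: ✓ → 154696
vin=W99: ✓ → 134952
vin=W28: ✓ → 103582
vin=W70: ✓ → 32889
vin=W45: ✓ → 158519
vin=W16: ✓ → 98240
vin=W58: ✓ → 224837
vin=W23: ✓ → 64727
vin=W55: ✓ → 200325
year_sum = 165110 + 32235 + 46392 + 246417 + 154696 + 134952 + 103582 + 32889 + 158519 + 98240 + 224837 + 64727 + 200325 = 1662921
—
[year_sum2: year <= 2006 AND make = 'Tesla']
vin=W77: ✗
vin=W43: ✓ → 32235
vin=W20: ✗
vin=W93: ✗
vin=W74: ✗
vin=W11: ✗
vin=W99: ✗
vin=W28: ✗
vin=W70: ✗
vin=W45: ✗
vin=W16: ✗
vin=W58: ✗
vin=W23: ✗
vin=W55: ✗
year_sum2 = 32235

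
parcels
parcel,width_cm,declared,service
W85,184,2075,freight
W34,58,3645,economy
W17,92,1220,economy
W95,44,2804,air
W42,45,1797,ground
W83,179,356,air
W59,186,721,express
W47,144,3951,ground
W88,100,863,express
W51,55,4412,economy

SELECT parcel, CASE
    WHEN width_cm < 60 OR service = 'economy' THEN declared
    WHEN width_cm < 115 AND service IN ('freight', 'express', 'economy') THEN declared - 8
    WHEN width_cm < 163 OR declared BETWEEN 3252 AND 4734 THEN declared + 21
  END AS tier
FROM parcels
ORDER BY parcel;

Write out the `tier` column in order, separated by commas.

parcel=W17: width_cm < 60 OR service = 'economy' → 1220
parcel=W34: width_cm < 60 OR service = 'economy' → 3645
parcel=W42: width_cm < 60 OR service = 'economy' → 1797
parcel=W47: width_cm < 163 OR declared BETWEEN 3252 AND 4734 → 3972
parcel=W51: width_cm < 60 OR service = 'economy' → 4412
parcel=W59: (no match → NULL) → NULL
parcel=W83: (no match → NULL) → NULL
parcel=W85: (no match → NULL) → NULL
parcel=W88: width_cm < 115 AND service IN ('freight', 'express', 'economy') → 855
parcel=W95: width_cm < 60 OR service = 'economy' → 2804

1220, 3645, 1797, 3972, 4412, NULL, NULL, NULL, 855, 2804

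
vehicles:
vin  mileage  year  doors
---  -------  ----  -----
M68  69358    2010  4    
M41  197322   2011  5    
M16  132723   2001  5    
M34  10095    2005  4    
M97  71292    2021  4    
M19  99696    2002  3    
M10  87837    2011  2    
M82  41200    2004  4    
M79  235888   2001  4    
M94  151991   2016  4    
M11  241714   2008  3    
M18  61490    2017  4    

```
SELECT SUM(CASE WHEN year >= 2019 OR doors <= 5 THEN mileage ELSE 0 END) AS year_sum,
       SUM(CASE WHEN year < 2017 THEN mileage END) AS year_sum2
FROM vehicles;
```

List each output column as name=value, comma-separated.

year_sum=1400606, year_sum2=1267824

[year_sum: year >= 2019 OR doors <= 5]
vin=M68: ✓ → 69358
vin=M41: ✓ → 197322
vin=M16: ✓ → 132723
vin=M34: ✓ → 10095
vin=M97: ✓ → 71292
vin=M19: ✓ → 99696
vin=M10: ✓ → 87837
vin=M82: ✓ → 41200
vin=M79: ✓ → 235888
vin=M94: ✓ → 151991
vin=M11: ✓ → 241714
vin=M18: ✓ → 61490
year_sum = 69358 + 197322 + 132723 + 10095 + 71292 + 99696 + 87837 + 41200 + 235888 + 151991 + 241714 + 61490 = 1400606
—
[year_sum2: year < 2017]
vin=M68: ✓ → 69358
vin=M41: ✓ → 197322
vin=M16: ✓ → 132723
vin=M34: ✓ → 10095
vin=M97: ✗
vin=M19: ✓ → 99696
vin=M10: ✓ → 87837
vin=M82: ✓ → 41200
vin=M79: ✓ → 235888
vin=M94: ✓ → 151991
vin=M11: ✓ → 241714
vin=M18: ✗
year_sum2 = 69358 + 197322 + 132723 + 10095 + 99696 + 87837 + 41200 + 235888 + 151991 + 241714 = 1267824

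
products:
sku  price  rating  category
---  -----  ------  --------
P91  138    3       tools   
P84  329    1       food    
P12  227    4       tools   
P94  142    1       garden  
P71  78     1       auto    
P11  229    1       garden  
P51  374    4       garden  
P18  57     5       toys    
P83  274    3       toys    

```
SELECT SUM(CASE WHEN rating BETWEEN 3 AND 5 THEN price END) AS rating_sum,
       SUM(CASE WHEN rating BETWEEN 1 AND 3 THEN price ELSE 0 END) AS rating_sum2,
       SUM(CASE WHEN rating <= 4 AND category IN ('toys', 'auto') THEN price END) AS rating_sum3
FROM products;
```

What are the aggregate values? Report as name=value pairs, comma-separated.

[rating_sum: rating BETWEEN 3 AND 5]
sku=P91: ✓ → 138
sku=P84: ✗
sku=P12: ✓ → 227
sku=P94: ✗
sku=P71: ✗
sku=P11: ✗
sku=P51: ✓ → 374
sku=P18: ✓ → 57
sku=P83: ✓ → 274
rating_sum = 138 + 227 + 374 + 57 + 274 = 1070
—
[rating_sum2: rating BETWEEN 1 AND 3]
sku=P91: ✓ → 138
sku=P84: ✓ → 329
sku=P12: ✗
sku=P94: ✓ → 142
sku=P71: ✓ → 78
sku=P11: ✓ → 229
sku=P51: ✗
sku=P18: ✗
sku=P83: ✓ → 274
rating_sum2 = 138 + 329 + 142 + 78 + 229 + 274 = 1190
—
[rating_sum3: rating <= 4 AND category IN ('toys', 'auto')]
sku=P91: ✗
sku=P84: ✗
sku=P12: ✗
sku=P94: ✗
sku=P71: ✓ → 78
sku=P11: ✗
sku=P51: ✗
sku=P18: ✗
sku=P83: ✓ → 274
rating_sum3 = 78 + 274 = 352

rating_sum=1070, rating_sum2=1190, rating_sum3=352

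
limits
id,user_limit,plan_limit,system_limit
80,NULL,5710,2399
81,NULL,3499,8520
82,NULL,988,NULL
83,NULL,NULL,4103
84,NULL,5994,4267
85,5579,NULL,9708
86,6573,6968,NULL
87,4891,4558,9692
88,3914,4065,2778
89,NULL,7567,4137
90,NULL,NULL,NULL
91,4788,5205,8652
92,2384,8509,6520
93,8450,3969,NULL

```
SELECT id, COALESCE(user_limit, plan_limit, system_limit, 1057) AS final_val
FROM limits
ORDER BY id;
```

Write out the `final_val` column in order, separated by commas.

5710, 3499, 988, 4103, 5994, 5579, 6573, 4891, 3914, 7567, 1057, 4788, 2384, 8450

id=80: user_limit=NULL, plan_limit=5710 → 5710
id=81: user_limit=NULL, plan_limit=3499 → 3499
id=82: user_limit=NULL, plan_limit=988 → 988
id=83: user_limit=NULL, plan_limit=NULL, system_limit=4103 → 4103
id=84: user_limit=NULL, plan_limit=5994 → 5994
id=85: user_limit=5579 → 5579
id=86: user_limit=6573 → 6573
id=87: user_limit=4891 → 4891
id=88: user_limit=3914 → 3914
id=89: user_limit=NULL, plan_limit=7567 → 7567
id=90: user_limit=NULL, plan_limit=NULL, system_limit=NULL, → literal 1057 → 1057
id=91: user_limit=4788 → 4788
id=92: user_limit=2384 → 2384
id=93: user_limit=8450 → 8450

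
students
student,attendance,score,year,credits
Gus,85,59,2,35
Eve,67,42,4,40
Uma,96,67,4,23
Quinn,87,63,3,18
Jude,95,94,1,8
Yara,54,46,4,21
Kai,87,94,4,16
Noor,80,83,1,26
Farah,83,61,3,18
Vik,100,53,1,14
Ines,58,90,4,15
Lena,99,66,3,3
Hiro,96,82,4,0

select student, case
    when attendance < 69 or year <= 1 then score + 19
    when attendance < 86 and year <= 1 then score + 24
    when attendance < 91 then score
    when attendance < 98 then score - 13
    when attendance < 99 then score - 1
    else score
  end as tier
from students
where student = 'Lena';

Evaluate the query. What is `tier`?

66

student = Lena: attendance=99, score=66, year=3, credits=3.
attendance < 69 or year <= 1 → false
attendance < 86 and year <= 1 → false
attendance < 91 → false
attendance < 98 → false
attendance < 99 → false
No prior WHEN matched → ELSE → 66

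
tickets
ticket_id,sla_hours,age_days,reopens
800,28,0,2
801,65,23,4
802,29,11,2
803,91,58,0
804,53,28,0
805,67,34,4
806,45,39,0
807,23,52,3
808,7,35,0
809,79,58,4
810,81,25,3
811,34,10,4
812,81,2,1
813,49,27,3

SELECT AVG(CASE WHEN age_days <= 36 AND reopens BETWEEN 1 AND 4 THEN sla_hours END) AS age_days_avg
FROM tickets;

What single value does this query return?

ticket_id=800: ✓ → 28
ticket_id=801: ✓ → 65
ticket_id=802: ✓ → 29
ticket_id=803: ✗
ticket_id=804: ✗
ticket_id=805: ✓ → 67
ticket_id=806: ✗
ticket_id=807: ✗
ticket_id=808: ✗
ticket_id=809: ✗
ticket_id=810: ✓ → 81
ticket_id=811: ✓ → 34
ticket_id=812: ✓ → 81
ticket_id=813: ✓ → 49
age_days_avg = (28 + 65 + 29 + 67 + 81 + 34 + 81 + 49) / 8 = 54.25

54.25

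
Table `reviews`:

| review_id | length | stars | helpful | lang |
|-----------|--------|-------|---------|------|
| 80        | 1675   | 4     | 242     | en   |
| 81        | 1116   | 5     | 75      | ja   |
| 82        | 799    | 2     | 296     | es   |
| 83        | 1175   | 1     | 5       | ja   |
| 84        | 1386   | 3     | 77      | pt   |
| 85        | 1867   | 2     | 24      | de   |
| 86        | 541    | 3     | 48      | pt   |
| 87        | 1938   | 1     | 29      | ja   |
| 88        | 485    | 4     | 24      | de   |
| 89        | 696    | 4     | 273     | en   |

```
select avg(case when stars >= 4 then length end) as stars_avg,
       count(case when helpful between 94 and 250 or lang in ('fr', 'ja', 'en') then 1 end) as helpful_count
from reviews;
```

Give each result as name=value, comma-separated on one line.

stars_avg=993, helpful_count=5

[stars_avg: stars >= 4]
review_id=80: ✓ → 1675
review_id=81: ✓ → 1116
review_id=82: ✗
review_id=83: ✗
review_id=84: ✗
review_id=85: ✗
review_id=86: ✗
review_id=87: ✗
review_id=88: ✓ → 485
review_id=89: ✓ → 696
stars_avg = (1675 + 1116 + 485 + 696) / 4 = 993
—
[helpful_count: helpful between 94 and 250 or lang in ('fr', 'ja', 'en')]
review_id=80: ✓ → 1
review_id=81: ✓ → 1
review_id=82: ✗
review_id=83: ✓ → 1
review_id=84: ✗
review_id=85: ✗
review_id=86: ✗
review_id=87: ✓ → 1
review_id=88: ✗
review_id=89: ✓ → 1
helpful_count = COUNT(1, 1, 1, 1, 1) = 5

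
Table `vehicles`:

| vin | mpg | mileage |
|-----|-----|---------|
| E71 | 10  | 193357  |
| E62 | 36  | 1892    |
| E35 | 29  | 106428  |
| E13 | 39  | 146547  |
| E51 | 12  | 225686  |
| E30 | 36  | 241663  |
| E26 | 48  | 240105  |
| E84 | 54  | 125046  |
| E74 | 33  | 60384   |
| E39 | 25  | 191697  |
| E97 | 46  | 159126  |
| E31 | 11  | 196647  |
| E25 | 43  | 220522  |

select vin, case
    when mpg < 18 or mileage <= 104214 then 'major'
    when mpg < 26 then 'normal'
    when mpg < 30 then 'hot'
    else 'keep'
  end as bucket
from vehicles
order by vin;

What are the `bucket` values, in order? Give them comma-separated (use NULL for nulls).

keep, keep, keep, keep, major, hot, normal, major, major, major, major, keep, keep

vin=E13: ELSE → keep
vin=E25: ELSE → keep
vin=E26: ELSE → keep
vin=E30: ELSE → keep
vin=E31: mpg < 18 or mileage <= 104214 → major
vin=E35: mpg < 30 → hot
vin=E39: mpg < 26 → normal
vin=E51: mpg < 18 or mileage <= 104214 → major
vin=E62: mpg < 18 or mileage <= 104214 → major
vin=E71: mpg < 18 or mileage <= 104214 → major
vin=E74: mpg < 18 or mileage <= 104214 → major
vin=E84: ELSE → keep
vin=E97: ELSE → keep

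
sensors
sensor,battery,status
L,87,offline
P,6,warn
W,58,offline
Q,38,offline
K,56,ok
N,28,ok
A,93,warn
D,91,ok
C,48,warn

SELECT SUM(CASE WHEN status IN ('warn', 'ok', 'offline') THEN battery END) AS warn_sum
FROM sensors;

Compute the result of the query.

sensor=L: ✓ → 87
sensor=P: ✓ → 6
sensor=W: ✓ → 58
sensor=Q: ✓ → 38
sensor=K: ✓ → 56
sensor=N: ✓ → 28
sensor=A: ✓ → 93
sensor=D: ✓ → 91
sensor=C: ✓ → 48
warn_sum = 87 + 6 + 58 + 38 + 56 + 28 + 93 + 91 + 48 = 505

505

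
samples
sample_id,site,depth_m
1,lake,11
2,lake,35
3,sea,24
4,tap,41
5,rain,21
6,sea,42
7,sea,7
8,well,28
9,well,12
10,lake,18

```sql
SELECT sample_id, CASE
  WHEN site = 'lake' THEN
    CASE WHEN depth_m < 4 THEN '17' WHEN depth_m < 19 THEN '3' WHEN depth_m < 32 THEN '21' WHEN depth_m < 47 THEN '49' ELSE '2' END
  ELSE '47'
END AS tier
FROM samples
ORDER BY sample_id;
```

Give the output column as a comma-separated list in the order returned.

3, 49, 47, 47, 47, 47, 47, 47, 47, 3

sample_id=1: site='lake' → inner[depth_m < 19] → 3
sample_id=2: site='lake' → inner[depth_m < 47] → 49
sample_id=3: site='sea' → outer ELSE → 47
sample_id=4: site='tap' → outer ELSE → 47
sample_id=5: site='rain' → outer ELSE → 47
sample_id=6: site='sea' → outer ELSE → 47
sample_id=7: site='sea' → outer ELSE → 47
sample_id=8: site='well' → outer ELSE → 47
sample_id=9: site='well' → outer ELSE → 47
sample_id=10: site='lake' → inner[depth_m < 19] → 3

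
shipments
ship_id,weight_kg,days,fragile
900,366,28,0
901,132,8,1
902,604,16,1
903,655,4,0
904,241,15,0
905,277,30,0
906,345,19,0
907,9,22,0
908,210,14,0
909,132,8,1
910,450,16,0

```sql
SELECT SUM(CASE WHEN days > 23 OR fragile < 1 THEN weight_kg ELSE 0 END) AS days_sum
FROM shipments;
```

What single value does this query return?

2553

ship_id=900: ✓ → 366
ship_id=901: ✗
ship_id=902: ✗
ship_id=903: ✓ → 655
ship_id=904: ✓ → 241
ship_id=905: ✓ → 277
ship_id=906: ✓ → 345
ship_id=907: ✓ → 9
ship_id=908: ✓ → 210
ship_id=909: ✗
ship_id=910: ✓ → 450
days_sum = 366 + 655 + 241 + 277 + 345 + 9 + 210 + 450 = 2553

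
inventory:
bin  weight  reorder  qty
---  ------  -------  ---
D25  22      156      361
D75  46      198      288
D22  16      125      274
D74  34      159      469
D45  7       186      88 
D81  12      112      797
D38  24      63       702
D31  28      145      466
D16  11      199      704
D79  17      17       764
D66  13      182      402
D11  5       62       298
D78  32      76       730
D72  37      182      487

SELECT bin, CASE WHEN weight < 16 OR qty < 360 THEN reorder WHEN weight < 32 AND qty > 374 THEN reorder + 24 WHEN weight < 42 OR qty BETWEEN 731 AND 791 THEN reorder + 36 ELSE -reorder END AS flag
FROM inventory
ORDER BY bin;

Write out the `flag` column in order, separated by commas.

bin=D11: weight < 16 OR qty < 360 → 62
bin=D16: weight < 16 OR qty < 360 → 199
bin=D22: weight < 16 OR qty < 360 → 125
bin=D25: weight < 42 OR qty BETWEEN 731 AND 791 → 192
bin=D31: weight < 32 AND qty > 374 → 169
bin=D38: weight < 32 AND qty > 374 → 87
bin=D45: weight < 16 OR qty < 360 → 186
bin=D66: weight < 16 OR qty < 360 → 182
bin=D72: weight < 42 OR qty BETWEEN 731 AND 791 → 218
bin=D74: weight < 42 OR qty BETWEEN 731 AND 791 → 195
bin=D75: weight < 16 OR qty < 360 → 198
bin=D78: weight < 42 OR qty BETWEEN 731 AND 791 → 112
bin=D79: weight < 32 AND qty > 374 → 41
bin=D81: weight < 16 OR qty < 360 → 112

62, 199, 125, 192, 169, 87, 186, 182, 218, 195, 198, 112, 41, 112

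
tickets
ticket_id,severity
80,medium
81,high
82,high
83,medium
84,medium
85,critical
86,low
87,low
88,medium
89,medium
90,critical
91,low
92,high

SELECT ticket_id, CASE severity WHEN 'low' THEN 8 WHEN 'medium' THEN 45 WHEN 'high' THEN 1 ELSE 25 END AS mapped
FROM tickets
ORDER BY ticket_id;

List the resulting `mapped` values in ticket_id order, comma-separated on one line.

ticket_id=80: severity='medium' → 45
ticket_id=81: severity='high' → 1
ticket_id=82: severity='high' → 1
ticket_id=83: severity='medium' → 45
ticket_id=84: severity='medium' → 45
ticket_id=85: ELSE → 25
ticket_id=86: severity='low' → 8
ticket_id=87: severity='low' → 8
ticket_id=88: severity='medium' → 45
ticket_id=89: severity='medium' → 45
ticket_id=90: ELSE → 25
ticket_id=91: severity='low' → 8
ticket_id=92: severity='high' → 1

45, 1, 1, 45, 45, 25, 8, 8, 45, 45, 25, 8, 1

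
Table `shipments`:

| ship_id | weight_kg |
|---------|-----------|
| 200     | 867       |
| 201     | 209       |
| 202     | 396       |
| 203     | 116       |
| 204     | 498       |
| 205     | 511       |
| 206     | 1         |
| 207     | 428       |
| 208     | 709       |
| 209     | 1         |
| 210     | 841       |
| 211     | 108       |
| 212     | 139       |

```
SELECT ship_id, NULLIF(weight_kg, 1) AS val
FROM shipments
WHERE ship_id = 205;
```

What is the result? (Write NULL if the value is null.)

ship_id = 205: weight_kg=511.
weight_kg=511 vs 1: differ → 511

511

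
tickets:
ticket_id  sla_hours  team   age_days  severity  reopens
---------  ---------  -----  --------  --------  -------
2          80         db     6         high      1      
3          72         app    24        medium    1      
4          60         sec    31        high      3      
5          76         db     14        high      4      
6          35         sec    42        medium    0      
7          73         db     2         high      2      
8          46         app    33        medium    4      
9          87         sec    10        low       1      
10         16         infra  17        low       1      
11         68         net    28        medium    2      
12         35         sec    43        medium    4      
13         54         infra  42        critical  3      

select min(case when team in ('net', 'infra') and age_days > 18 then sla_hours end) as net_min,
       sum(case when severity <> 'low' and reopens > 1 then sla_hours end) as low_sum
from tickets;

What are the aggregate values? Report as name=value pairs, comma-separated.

[net_min: team in ('net', 'infra') and age_days > 18]
ticket_id=2: ✗
ticket_id=3: ✗
ticket_id=4: ✗
ticket_id=5: ✗
ticket_id=6: ✗
ticket_id=7: ✗
ticket_id=8: ✗
ticket_id=9: ✗
ticket_id=10: ✗
ticket_id=11: ✓ → 68
ticket_id=12: ✗
ticket_id=13: ✓ → 54
net_min = MIN(68, 54) = 54
—
[low_sum: severity <> 'low' and reopens > 1]
ticket_id=2: ✗
ticket_id=3: ✗
ticket_id=4: ✓ → 60
ticket_id=5: ✓ → 76
ticket_id=6: ✗
ticket_id=7: ✓ → 73
ticket_id=8: ✓ → 46
ticket_id=9: ✗
ticket_id=10: ✗
ticket_id=11: ✓ → 68
ticket_id=12: ✓ → 35
ticket_id=13: ✓ → 54
low_sum = 60 + 76 + 73 + 46 + 68 + 35 + 54 = 412

net_min=54, low_sum=412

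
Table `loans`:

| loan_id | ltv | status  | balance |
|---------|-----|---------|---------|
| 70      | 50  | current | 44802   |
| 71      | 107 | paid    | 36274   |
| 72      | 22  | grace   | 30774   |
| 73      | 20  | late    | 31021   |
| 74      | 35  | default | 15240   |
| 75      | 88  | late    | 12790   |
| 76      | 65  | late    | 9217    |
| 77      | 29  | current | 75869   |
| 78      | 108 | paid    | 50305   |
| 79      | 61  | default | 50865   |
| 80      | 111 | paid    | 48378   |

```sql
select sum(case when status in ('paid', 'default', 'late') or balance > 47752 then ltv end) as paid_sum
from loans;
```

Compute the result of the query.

loan_id=70: ✗
loan_id=71: ✓ → 107
loan_id=72: ✗
loan_id=73: ✓ → 20
loan_id=74: ✓ → 35
loan_id=75: ✓ → 88
loan_id=76: ✓ → 65
loan_id=77: ✓ → 29
loan_id=78: ✓ → 108
loan_id=79: ✓ → 61
loan_id=80: ✓ → 111
paid_sum = 107 + 20 + 35 + 88 + 65 + 29 + 108 + 61 + 111 = 624

624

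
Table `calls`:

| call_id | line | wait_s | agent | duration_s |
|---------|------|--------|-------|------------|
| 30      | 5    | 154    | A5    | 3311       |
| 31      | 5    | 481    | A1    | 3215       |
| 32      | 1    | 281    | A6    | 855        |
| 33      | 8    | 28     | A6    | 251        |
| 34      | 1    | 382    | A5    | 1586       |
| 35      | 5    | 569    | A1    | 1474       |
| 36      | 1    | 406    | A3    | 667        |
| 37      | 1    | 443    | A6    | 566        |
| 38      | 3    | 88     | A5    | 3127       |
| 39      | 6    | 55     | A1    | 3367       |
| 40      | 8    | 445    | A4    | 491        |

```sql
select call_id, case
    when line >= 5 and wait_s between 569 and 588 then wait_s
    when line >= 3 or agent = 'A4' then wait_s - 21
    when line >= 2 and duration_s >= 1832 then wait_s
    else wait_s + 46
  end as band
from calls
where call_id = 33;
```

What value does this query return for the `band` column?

7

call_id = 33: line=8, wait_s=28, agent=A6, duration_s=251.
line >= 5 and wait_s between 569 and 588 → false
line >= 3 or agent = 'A4' → true → 7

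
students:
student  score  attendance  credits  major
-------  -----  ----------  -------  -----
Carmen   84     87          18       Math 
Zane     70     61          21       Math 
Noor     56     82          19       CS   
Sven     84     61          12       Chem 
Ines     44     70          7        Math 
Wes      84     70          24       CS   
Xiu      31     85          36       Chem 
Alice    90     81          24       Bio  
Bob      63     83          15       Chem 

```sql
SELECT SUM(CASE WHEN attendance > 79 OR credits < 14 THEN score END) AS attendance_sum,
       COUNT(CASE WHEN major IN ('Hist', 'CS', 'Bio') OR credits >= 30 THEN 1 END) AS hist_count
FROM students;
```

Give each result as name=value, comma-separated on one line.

[attendance_sum: attendance > 79 OR credits < 14]
student=Carmen: ✓ → 84
student=Zane: ✗
student=Noor: ✓ → 56
student=Sven: ✓ → 84
student=Ines: ✓ → 44
student=Wes: ✗
student=Xiu: ✓ → 31
student=Alice: ✓ → 90
student=Bob: ✓ → 63
attendance_sum = 84 + 56 + 84 + 44 + 31 + 90 + 63 = 452
—
[hist_count: major IN ('Hist', 'CS', 'Bio') OR credits >= 30]
student=Carmen: ✗
student=Zane: ✗
student=Noor: ✓ → 1
student=Sven: ✗
student=Ines: ✗
student=Wes: ✓ → 1
student=Xiu: ✓ → 1
student=Alice: ✓ → 1
student=Bob: ✗
hist_count = COUNT(1, 1, 1, 1) = 4

attendance_sum=452, hist_count=4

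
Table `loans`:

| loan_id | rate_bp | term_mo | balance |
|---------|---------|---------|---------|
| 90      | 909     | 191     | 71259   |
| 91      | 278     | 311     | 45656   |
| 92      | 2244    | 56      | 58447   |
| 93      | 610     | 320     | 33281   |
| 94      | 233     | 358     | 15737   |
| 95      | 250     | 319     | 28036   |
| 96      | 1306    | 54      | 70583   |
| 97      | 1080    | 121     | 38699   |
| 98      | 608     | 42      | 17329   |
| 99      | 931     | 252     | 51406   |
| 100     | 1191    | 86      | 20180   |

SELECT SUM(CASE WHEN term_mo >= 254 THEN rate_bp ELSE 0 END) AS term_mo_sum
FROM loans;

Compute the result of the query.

loan_id=90: ✗
loan_id=91: ✓ → 278
loan_id=92: ✗
loan_id=93: ✓ → 610
loan_id=94: ✓ → 233
loan_id=95: ✓ → 250
loan_id=96: ✗
loan_id=97: ✗
loan_id=98: ✗
loan_id=99: ✗
loan_id=100: ✗
term_mo_sum = 278 + 610 + 233 + 250 = 1371

1371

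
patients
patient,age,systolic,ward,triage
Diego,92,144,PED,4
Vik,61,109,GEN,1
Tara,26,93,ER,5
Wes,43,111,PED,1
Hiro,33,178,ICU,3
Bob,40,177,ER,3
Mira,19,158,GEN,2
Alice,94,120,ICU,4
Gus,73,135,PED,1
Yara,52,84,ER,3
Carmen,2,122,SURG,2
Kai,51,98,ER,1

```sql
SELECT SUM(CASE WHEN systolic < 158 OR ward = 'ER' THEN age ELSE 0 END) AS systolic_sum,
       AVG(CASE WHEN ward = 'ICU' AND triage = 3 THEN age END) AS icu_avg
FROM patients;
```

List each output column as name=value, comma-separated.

systolic_sum=534, icu_avg=33

[systolic_sum: systolic < 158 OR ward = 'ER']
patient=Diego: ✓ → 92
patient=Vik: ✓ → 61
patient=Tara: ✓ → 26
patient=Wes: ✓ → 43
patient=Hiro: ✗
patient=Bob: ✓ → 40
patient=Mira: ✗
patient=Alice: ✓ → 94
patient=Gus: ✓ → 73
patient=Yara: ✓ → 52
patient=Carmen: ✓ → 2
patient=Kai: ✓ → 51
systolic_sum = 92 + 61 + 26 + 43 + 40 + 94 + 73 + 52 + 2 + 51 = 534
—
[icu_avg: ward = 'ICU' AND triage = 3]
patient=Diego: ✗
patient=Vik: ✗
patient=Tara: ✗
patient=Wes: ✗
patient=Hiro: ✓ → 33
patient=Bob: ✗
patient=Mira: ✗
patient=Alice: ✗
patient=Gus: ✗
patient=Yara: ✗
patient=Carmen: ✗
patient=Kai: ✗
icu_avg = 33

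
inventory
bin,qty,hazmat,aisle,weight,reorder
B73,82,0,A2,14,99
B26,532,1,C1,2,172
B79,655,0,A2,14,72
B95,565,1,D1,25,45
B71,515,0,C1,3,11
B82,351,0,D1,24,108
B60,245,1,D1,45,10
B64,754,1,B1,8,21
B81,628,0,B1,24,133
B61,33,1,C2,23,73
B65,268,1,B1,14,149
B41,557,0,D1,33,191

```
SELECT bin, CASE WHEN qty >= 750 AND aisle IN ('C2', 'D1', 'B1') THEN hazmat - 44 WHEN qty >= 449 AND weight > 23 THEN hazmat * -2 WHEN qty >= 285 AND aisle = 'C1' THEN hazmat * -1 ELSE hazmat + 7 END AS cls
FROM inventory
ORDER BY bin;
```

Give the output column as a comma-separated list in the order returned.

-1, 0, 8, 8, -43, 8, 0, 7, 7, 0, 7, -2

bin=B26: qty >= 285 AND aisle = 'C1' → -1
bin=B41: qty >= 449 AND weight > 23 → 0
bin=B60: ELSE → 8
bin=B61: ELSE → 8
bin=B64: qty >= 750 AND aisle IN ('C2', 'D1', 'B1') → -43
bin=B65: ELSE → 8
bin=B71: qty >= 285 AND aisle = 'C1' → 0
bin=B73: ELSE → 7
bin=B79: ELSE → 7
bin=B81: qty >= 449 AND weight > 23 → 0
bin=B82: ELSE → 7
bin=B95: qty >= 449 AND weight > 23 → -2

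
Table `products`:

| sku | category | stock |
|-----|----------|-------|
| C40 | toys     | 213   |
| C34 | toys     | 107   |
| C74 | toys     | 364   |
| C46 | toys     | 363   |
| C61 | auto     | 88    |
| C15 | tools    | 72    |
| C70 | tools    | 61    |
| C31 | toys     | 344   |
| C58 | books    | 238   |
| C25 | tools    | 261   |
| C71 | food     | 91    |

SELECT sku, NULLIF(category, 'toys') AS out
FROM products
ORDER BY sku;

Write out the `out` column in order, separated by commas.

sku=C15: category=tools vs toys: differ → tools
sku=C25: category=tools vs toys: differ → tools
sku=C31: category=toys vs toys: equal → NULL
sku=C34: category=toys vs toys: equal → NULL
sku=C40: category=toys vs toys: equal → NULL
sku=C46: category=toys vs toys: equal → NULL
sku=C58: category=books vs toys: differ → books
sku=C61: category=auto vs toys: differ → auto
sku=C70: category=tools vs toys: differ → tools
sku=C71: category=food vs toys: differ → food
sku=C74: category=toys vs toys: equal → NULL

tools, tools, NULL, NULL, NULL, NULL, books, auto, tools, food, NULL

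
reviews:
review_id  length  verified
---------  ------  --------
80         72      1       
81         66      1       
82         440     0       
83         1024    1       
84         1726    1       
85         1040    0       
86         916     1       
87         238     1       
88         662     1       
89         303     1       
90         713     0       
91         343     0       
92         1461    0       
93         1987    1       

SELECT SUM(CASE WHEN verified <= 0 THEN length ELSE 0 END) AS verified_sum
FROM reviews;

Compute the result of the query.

3997

review_id=80: ✗
review_id=81: ✗
review_id=82: ✓ → 440
review_id=83: ✗
review_id=84: ✗
review_id=85: ✓ → 1040
review_id=86: ✗
review_id=87: ✗
review_id=88: ✗
review_id=89: ✗
review_id=90: ✓ → 713
review_id=91: ✓ → 343
review_id=92: ✓ → 1461
review_id=93: ✗
verified_sum = 440 + 1040 + 713 + 343 + 1461 = 3997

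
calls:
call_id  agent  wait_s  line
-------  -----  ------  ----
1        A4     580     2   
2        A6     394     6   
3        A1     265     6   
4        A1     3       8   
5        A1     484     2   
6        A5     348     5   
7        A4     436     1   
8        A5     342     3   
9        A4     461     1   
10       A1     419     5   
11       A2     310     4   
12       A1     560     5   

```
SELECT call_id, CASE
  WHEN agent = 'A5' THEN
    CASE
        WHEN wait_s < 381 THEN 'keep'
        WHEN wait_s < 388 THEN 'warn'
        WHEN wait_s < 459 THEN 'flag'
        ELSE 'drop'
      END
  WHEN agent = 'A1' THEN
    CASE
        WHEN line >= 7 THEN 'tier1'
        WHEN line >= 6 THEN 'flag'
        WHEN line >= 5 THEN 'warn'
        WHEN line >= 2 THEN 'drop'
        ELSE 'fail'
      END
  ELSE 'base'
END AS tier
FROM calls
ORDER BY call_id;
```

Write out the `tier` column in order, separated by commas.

call_id=1: agent='A4' → outer ELSE → base
call_id=2: agent='A6' → outer ELSE → base
call_id=3: agent='A1' → inner[line >= 6] → flag
call_id=4: agent='A1' → inner[line >= 7] → tier1
call_id=5: agent='A1' → inner[line >= 2] → drop
call_id=6: agent='A5' → inner[wait_s < 381] → keep
call_id=7: agent='A4' → outer ELSE → base
call_id=8: agent='A5' → inner[wait_s < 381] → keep
call_id=9: agent='A4' → outer ELSE → base
call_id=10: agent='A1' → inner[line >= 5] → warn
call_id=11: agent='A2' → outer ELSE → base
call_id=12: agent='A1' → inner[line >= 5] → warn

base, base, flag, tier1, drop, keep, base, keep, base, warn, base, warn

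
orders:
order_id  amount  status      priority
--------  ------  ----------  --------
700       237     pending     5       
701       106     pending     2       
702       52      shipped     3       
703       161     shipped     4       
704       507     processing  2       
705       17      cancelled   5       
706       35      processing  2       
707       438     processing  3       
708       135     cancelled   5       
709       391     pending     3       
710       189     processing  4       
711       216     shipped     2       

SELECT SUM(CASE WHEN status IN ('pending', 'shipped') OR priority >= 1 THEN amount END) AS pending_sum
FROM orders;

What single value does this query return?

order_id=700: ✓ → 237
order_id=701: ✓ → 106
order_id=702: ✓ → 52
order_id=703: ✓ → 161
order_id=704: ✓ → 507
order_id=705: ✓ → 17
order_id=706: ✓ → 35
order_id=707: ✓ → 438
order_id=708: ✓ → 135
order_id=709: ✓ → 391
order_id=710: ✓ → 189
order_id=711: ✓ → 216
pending_sum = 237 + 106 + 52 + 161 + 507 + 17 + 35 + 438 + 135 + 391 + 189 + 216 = 2484

2484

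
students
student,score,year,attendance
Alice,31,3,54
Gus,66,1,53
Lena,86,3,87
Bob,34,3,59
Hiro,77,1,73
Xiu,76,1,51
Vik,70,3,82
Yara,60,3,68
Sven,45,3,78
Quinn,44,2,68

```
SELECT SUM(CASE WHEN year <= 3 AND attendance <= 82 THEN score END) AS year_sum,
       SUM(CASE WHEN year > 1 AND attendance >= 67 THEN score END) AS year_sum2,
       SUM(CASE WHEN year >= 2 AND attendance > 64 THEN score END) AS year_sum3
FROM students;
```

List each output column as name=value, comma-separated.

[year_sum: year <= 3 AND attendance <= 82]
student=Alice: ✓ → 31
student=Gus: ✓ → 66
student=Lena: ✗
student=Bob: ✓ → 34
student=Hiro: ✓ → 77
student=Xiu: ✓ → 76
student=Vik: ✓ → 70
student=Yara: ✓ → 60
student=Sven: ✓ → 45
student=Quinn: ✓ → 44
year_sum = 31 + 66 + 34 + 77 + 76 + 70 + 60 + 45 + 44 = 503
—
[year_sum2: year > 1 AND attendance >= 67]
student=Alice: ✗
student=Gus: ✗
student=Lena: ✓ → 86
student=Bob: ✗
student=Hiro: ✗
student=Xiu: ✗
student=Vik: ✓ → 70
student=Yara: ✓ → 60
student=Sven: ✓ → 45
student=Quinn: ✓ → 44
year_sum2 = 86 + 70 + 60 + 45 + 44 = 305
—
[year_sum3: year >= 2 AND attendance > 64]
student=Alice: ✗
student=Gus: ✗
student=Lena: ✓ → 86
student=Bob: ✗
student=Hiro: ✗
student=Xiu: ✗
student=Vik: ✓ → 70
student=Yara: ✓ → 60
student=Sven: ✓ → 45
student=Quinn: ✓ → 44
year_sum3 = 86 + 70 + 60 + 45 + 44 = 305

year_sum=503, year_sum2=305, year_sum3=305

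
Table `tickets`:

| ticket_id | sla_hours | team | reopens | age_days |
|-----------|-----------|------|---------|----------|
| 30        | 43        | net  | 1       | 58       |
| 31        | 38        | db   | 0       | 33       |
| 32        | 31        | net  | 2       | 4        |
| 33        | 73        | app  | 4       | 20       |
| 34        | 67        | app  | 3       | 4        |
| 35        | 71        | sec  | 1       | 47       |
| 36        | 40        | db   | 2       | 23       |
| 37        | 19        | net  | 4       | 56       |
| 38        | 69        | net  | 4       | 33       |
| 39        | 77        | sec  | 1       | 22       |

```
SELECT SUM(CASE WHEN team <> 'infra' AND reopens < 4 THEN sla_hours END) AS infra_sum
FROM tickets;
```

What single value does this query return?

367

ticket_id=30: ✓ → 43
ticket_id=31: ✓ → 38
ticket_id=32: ✓ → 31
ticket_id=33: ✗
ticket_id=34: ✓ → 67
ticket_id=35: ✓ → 71
ticket_id=36: ✓ → 40
ticket_id=37: ✗
ticket_id=38: ✗
ticket_id=39: ✓ → 77
infra_sum = 43 + 38 + 31 + 67 + 71 + 40 + 77 = 367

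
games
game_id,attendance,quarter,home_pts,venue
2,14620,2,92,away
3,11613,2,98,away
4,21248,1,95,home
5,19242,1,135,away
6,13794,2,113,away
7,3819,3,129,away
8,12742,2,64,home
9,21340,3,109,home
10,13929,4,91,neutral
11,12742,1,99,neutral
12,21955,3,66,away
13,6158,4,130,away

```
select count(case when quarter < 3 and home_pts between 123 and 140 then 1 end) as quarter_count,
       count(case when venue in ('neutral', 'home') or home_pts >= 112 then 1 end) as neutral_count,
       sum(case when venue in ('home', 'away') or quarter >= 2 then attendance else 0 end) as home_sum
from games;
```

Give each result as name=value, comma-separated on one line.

quarter_count=1, neutral_count=9, home_sum=160460

[quarter_count: quarter < 3 and home_pts between 123 and 140]
game_id=2: ✗
game_id=3: ✗
game_id=4: ✗
game_id=5: ✓ → 1
game_id=6: ✗
game_id=7: ✗
game_id=8: ✗
game_id=9: ✗
game_id=10: ✗
game_id=11: ✗
game_id=12: ✗
game_id=13: ✗
quarter_count = COUNT(1) = 1
—
[neutral_count: venue in ('neutral', 'home') or home_pts >= 112]
game_id=2: ✗
game_id=3: ✗
game_id=4: ✓ → 1
game_id=5: ✓ → 1
game_id=6: ✓ → 1
game_id=7: ✓ → 1
game_id=8: ✓ → 1
game_id=9: ✓ → 1
game_id=10: ✓ → 1
game_id=11: ✓ → 1
game_id=12: ✗
game_id=13: ✓ → 1
neutral_count = COUNT(1, 1, 1, 1, 1, 1, 1, 1, 1) = 9
—
[home_sum: venue in ('home', 'away') or quarter >= 2]
game_id=2: ✓ → 14620
game_id=3: ✓ → 11613
game_id=4: ✓ → 21248
game_id=5: ✓ → 19242
game_id=6: ✓ → 13794
game_id=7: ✓ → 3819
game_id=8: ✓ → 12742
game_id=9: ✓ → 21340
game_id=10: ✓ → 13929
game_id=11: ✗
game_id=12: ✓ → 21955
game_id=13: ✓ → 6158
home_sum = 14620 + 11613 + 21248 + 19242 + 13794 + 3819 + 12742 + 21340 + 13929 + 21955 + 6158 = 160460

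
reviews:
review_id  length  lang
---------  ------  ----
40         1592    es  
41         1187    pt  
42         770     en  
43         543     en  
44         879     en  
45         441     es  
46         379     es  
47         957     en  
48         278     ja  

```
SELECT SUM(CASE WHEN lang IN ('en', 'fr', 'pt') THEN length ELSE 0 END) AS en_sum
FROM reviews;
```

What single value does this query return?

4336

review_id=40: ✗
review_id=41: ✓ → 1187
review_id=42: ✓ → 770
review_id=43: ✓ → 543
review_id=44: ✓ → 879
review_id=45: ✗
review_id=46: ✗
review_id=47: ✓ → 957
review_id=48: ✗
en_sum = 1187 + 770 + 543 + 879 + 957 = 4336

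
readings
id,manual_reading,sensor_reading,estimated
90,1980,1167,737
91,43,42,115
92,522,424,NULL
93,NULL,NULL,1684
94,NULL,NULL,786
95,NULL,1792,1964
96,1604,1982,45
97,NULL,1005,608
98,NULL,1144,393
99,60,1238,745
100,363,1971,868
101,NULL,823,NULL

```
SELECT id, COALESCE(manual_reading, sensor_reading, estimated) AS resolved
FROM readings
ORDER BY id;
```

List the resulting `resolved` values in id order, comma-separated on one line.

1980, 43, 522, 1684, 786, 1792, 1604, 1005, 1144, 60, 363, 823

id=90: manual_reading=1980 → 1980
id=91: manual_reading=43 → 43
id=92: manual_reading=522 → 522
id=93: manual_reading=NULL, sensor_reading=NULL, estimated=1684 → 1684
id=94: manual_reading=NULL, sensor_reading=NULL, estimated=786 → 786
id=95: manual_reading=NULL, sensor_reading=1792 → 1792
id=96: manual_reading=1604 → 1604
id=97: manual_reading=NULL, sensor_reading=1005 → 1005
id=98: manual_reading=NULL, sensor_reading=1144 → 1144
id=99: manual_reading=60 → 60
id=100: manual_reading=363 → 363
id=101: manual_reading=NULL, sensor_reading=823 → 823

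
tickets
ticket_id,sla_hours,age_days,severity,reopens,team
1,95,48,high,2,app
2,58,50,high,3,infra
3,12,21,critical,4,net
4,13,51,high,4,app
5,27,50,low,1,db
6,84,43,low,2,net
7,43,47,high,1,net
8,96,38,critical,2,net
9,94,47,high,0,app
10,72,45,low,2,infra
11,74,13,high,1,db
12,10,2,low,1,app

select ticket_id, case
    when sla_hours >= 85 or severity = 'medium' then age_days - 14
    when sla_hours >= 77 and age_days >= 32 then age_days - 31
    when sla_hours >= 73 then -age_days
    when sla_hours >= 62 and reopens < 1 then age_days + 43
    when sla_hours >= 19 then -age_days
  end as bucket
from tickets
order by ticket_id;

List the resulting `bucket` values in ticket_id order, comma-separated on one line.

34, -50, NULL, NULL, -50, 12, -47, 24, 33, -45, -13, NULL

ticket_id=1: sla_hours >= 85 or severity = 'medium' → 34
ticket_id=2: sla_hours >= 19 → -50
ticket_id=3: (no match → NULL) → NULL
ticket_id=4: (no match → NULL) → NULL
ticket_id=5: sla_hours >= 19 → -50
ticket_id=6: sla_hours >= 77 and age_days >= 32 → 12
ticket_id=7: sla_hours >= 19 → -47
ticket_id=8: sla_hours >= 85 or severity = 'medium' → 24
ticket_id=9: sla_hours >= 85 or severity = 'medium' → 33
ticket_id=10: sla_hours >= 19 → -45
ticket_id=11: sla_hours >= 73 → -13
ticket_id=12: (no match → NULL) → NULL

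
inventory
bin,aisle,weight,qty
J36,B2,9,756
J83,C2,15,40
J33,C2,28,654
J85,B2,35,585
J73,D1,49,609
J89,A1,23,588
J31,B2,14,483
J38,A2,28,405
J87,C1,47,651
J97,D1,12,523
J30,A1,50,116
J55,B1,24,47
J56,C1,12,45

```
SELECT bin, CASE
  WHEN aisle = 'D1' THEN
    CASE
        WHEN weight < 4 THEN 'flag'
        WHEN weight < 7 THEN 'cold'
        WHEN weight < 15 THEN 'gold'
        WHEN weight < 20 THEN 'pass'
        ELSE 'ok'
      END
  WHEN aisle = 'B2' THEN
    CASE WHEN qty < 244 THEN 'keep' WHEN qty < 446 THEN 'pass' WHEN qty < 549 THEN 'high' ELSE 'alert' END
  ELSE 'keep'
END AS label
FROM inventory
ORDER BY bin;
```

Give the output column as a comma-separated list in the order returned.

keep, high, keep, alert, keep, keep, keep, ok, keep, alert, keep, keep, gold

bin=J30: aisle='A1' → outer ELSE → keep
bin=J31: aisle='B2' → inner[qty < 549] → high
bin=J33: aisle='C2' → outer ELSE → keep
bin=J36: aisle='B2' → inner[ELSE] → alert
bin=J38: aisle='A2' → outer ELSE → keep
bin=J55: aisle='B1' → outer ELSE → keep
bin=J56: aisle='C1' → outer ELSE → keep
bin=J73: aisle='D1' → inner[ELSE] → ok
bin=J83: aisle='C2' → outer ELSE → keep
bin=J85: aisle='B2' → inner[ELSE] → alert
bin=J87: aisle='C1' → outer ELSE → keep
bin=J89: aisle='A1' → outer ELSE → keep
bin=J97: aisle='D1' → inner[weight < 15] → gold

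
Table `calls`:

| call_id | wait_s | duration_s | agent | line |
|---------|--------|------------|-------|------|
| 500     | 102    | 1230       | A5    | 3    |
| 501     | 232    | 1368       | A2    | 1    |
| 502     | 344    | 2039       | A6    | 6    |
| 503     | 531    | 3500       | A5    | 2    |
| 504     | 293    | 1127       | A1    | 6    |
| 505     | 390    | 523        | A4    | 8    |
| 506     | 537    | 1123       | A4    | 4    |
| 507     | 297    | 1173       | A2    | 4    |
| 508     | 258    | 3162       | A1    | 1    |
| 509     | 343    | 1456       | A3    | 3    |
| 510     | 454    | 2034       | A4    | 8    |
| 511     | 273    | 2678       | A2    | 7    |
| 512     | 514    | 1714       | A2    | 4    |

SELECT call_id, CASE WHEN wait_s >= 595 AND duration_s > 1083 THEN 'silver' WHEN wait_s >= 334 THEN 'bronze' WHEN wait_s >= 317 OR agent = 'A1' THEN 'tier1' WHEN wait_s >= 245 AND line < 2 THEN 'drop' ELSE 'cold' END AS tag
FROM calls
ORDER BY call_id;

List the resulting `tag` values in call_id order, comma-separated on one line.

cold, cold, bronze, bronze, tier1, bronze, bronze, cold, tier1, bronze, bronze, cold, bronze

call_id=500: ELSE → cold
call_id=501: ELSE → cold
call_id=502: wait_s >= 334 → bronze
call_id=503: wait_s >= 334 → bronze
call_id=504: wait_s >= 317 OR agent = 'A1' → tier1
call_id=505: wait_s >= 334 → bronze
call_id=506: wait_s >= 334 → bronze
call_id=507: ELSE → cold
call_id=508: wait_s >= 317 OR agent = 'A1' → tier1
call_id=509: wait_s >= 334 → bronze
call_id=510: wait_s >= 334 → bronze
call_id=511: ELSE → cold
call_id=512: wait_s >= 334 → bronze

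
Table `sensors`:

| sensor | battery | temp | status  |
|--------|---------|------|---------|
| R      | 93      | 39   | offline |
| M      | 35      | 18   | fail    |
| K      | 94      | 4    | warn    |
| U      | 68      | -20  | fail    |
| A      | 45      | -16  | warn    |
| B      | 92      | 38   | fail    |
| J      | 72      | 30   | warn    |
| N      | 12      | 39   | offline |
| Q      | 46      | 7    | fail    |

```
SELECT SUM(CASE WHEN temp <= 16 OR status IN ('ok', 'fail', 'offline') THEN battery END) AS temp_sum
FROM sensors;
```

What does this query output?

485

sensor=R: ✓ → 93
sensor=M: ✓ → 35
sensor=K: ✓ → 94
sensor=U: ✓ → 68
sensor=A: ✓ → 45
sensor=B: ✓ → 92
sensor=J: ✗
sensor=N: ✓ → 12
sensor=Q: ✓ → 46
temp_sum = 93 + 35 + 94 + 68 + 45 + 92 + 12 + 46 = 485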